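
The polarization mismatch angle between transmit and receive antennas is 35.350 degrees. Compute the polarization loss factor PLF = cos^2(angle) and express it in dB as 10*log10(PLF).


PLF_linear = cos^2(35.350 deg) = 0.6652572
PLF_dB = 10 * log10(0.6652572) = -1.770 dB

-1.770 dB


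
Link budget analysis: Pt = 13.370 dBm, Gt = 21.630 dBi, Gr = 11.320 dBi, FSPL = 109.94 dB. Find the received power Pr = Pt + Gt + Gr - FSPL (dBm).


Pr = 13.370 + 21.630 + 11.320 - 109.94 = -63.62 dBm

-63.62 dBm


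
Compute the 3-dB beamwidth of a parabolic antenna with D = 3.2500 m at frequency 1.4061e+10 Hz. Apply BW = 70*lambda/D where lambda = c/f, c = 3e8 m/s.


lambda = c / f = 3.0000e+08 / 1.4061e+10 = 0.02133561 m
BW = 70 * 0.02133561 / 3.2500 = 0.4595 deg

0.4595 deg


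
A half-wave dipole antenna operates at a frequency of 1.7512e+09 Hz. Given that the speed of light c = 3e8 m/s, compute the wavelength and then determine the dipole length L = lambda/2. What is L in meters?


lambda = c / f = 3.0000e+08 / 1.7512e+09 = 0.1713111 m
L = lambda / 2 = 0.1713111 / 2 = 0.08566 m

0.08566 m


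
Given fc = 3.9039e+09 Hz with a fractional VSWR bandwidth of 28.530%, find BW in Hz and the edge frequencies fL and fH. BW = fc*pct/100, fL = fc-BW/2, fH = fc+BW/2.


BW = 3.9039e+09 * 28.530/100 = 1.113783e+09 Hz
fL = 3.9039e+09 - 1.113783e+09/2 = 3.347e+09 Hz
fH = 3.9039e+09 + 1.113783e+09/2 = 4.461e+09 Hz

BW=1.114e+09 Hz, fL=3.347e+09 Hz, fH=4.461e+09 Hz


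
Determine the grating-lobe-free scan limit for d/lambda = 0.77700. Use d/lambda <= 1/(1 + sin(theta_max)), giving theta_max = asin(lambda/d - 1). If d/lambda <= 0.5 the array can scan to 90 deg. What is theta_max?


lambda/d - 1 = 1/0.77700 - 1 = 0.2870013
theta_max = asin(0.2870013) = 16.68 deg

16.68 deg


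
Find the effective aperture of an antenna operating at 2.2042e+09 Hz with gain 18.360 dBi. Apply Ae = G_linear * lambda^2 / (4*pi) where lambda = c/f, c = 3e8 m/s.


lambda = c / f = 3.0000e+08 / 2.2042e+09 = 0.1361038 m
G_linear = 10^(18.360/10) = 68.54882
Ae = G_linear * lambda^2 / (4*pi) = 68.54882 * 0.1361038^2 / (4*pi) = 0.1010 m^2

0.1010 m^2


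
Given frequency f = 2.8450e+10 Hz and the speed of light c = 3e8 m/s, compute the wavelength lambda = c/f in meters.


lambda = c / f = 3.0000e+08 / 2.8450e+10 = 0.01054 m

0.01054 m


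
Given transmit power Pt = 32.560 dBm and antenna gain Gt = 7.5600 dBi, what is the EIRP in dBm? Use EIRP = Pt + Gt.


EIRP = Pt + Gt = 32.560 + 7.5600 = 40.12 dBm

40.12 dBm


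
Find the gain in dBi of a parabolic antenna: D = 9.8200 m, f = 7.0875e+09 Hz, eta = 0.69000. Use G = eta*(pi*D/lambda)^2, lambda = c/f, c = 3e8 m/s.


lambda = c / f = 3.0000e+08 / 7.0875e+09 = 0.04232804 m
G_linear = 0.69000 * (pi * 9.8200 / 0.04232804)^2 = 366535.0
G_dBi = 10 * log10(366535.0) = 55.64 dBi

55.64 dBi


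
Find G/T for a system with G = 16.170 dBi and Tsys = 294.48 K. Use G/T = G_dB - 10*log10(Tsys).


G/T = 16.170 - 10*log10(294.48) = 16.170 - 24.69056 = -8.521 dB/K

-8.521 dB/K


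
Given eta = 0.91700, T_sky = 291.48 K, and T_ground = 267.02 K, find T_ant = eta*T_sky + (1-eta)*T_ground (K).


T_ant = 0.91700 * 291.48 + (1 - 0.91700) * 267.02 = 289.4 K

289.4 K


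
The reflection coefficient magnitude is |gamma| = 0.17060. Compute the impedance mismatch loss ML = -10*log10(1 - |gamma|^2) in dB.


ML = -10 * log10(1 - 0.17060^2) = -10 * log10(0.97089564) = 0.1283 dB

0.1283 dB


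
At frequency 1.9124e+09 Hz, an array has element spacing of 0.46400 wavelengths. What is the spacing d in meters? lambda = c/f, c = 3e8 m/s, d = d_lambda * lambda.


lambda = c / f = 3.0000e+08 / 1.9124e+09 = 0.1568709 m
d = 0.46400 * 0.1568709 = 0.07279 m

0.07279 m


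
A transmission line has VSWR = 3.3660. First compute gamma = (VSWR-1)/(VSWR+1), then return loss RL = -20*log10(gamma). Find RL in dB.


gamma = (3.3660 - 1) / (3.3660 + 1) = 0.5419148
RL = -20 * log10(0.5419148) = 5.321 dB

5.321 dB


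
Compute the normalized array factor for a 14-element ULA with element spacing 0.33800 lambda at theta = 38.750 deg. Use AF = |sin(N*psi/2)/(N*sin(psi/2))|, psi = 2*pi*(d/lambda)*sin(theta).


psi = 2*pi*0.33800*sin(38.750 deg) = 1.329284 rad
AF = |sin(14*1.329284/2) / (14*sin(1.329284/2))| = 0.01384

0.01384


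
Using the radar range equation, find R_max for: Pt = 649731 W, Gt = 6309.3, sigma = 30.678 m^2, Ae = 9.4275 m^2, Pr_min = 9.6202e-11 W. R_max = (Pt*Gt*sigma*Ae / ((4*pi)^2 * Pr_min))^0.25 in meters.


R^4 = 649731*6309.3*30.678*9.4275 / ((4*pi)^2 * 9.6202e-11) = 7.804310e+19
R_max = 7.804310e+19^0.25 = 93990 m

93990 m


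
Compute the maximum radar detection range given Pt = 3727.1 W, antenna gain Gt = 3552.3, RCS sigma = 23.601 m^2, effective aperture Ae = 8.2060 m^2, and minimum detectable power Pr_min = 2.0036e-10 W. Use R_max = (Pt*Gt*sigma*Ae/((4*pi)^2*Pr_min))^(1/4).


R^4 = 3727.1*3552.3*23.601*8.2060 / ((4*pi)^2 * 2.0036e-10) = 8.104232e+16
R_max = 8.104232e+16^0.25 = 16872 m

16872 m


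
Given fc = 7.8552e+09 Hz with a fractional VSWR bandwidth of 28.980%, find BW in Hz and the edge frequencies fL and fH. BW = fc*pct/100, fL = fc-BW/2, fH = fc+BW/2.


BW = 7.8552e+09 * 28.980/100 = 2.276437e+09 Hz
fL = 7.8552e+09 - 2.276437e+09/2 = 6.717e+09 Hz
fH = 7.8552e+09 + 2.276437e+09/2 = 8.993e+09 Hz

BW=2.276e+09 Hz, fL=6.717e+09 Hz, fH=8.993e+09 Hz


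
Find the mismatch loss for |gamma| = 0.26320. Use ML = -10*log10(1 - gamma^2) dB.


ML = -10 * log10(1 - 0.26320^2) = -10 * log10(0.93072576) = 0.3118 dB

0.3118 dB


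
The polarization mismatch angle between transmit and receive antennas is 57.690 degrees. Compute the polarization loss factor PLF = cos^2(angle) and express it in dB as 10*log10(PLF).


PLF_linear = cos^2(57.690 deg) = 0.2856901
PLF_dB = 10 * log10(0.2856901) = -5.441 dB

-5.441 dB


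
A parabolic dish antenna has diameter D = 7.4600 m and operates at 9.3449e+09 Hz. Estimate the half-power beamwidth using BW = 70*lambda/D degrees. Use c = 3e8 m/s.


lambda = c / f = 3.0000e+08 / 9.3449e+09 = 0.03210307 m
BW = 70 * 0.03210307 / 7.4600 = 0.3012 deg

0.3012 deg


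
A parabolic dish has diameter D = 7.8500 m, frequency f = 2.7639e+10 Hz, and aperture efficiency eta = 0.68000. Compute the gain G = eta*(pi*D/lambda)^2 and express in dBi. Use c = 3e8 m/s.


lambda = c / f = 3.0000e+08 / 2.7639e+10 = 0.01085423 m
G_linear = 0.68000 * (pi * 7.8500 / 0.01085423)^2 = 3.510346e+06
G_dBi = 10 * log10(3.510346e+06) = 65.45 dBi

65.45 dBi


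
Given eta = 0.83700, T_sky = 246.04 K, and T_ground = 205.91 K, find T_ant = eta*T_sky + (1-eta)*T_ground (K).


T_ant = 0.83700 * 246.04 + (1 - 0.83700) * 205.91 = 239.5 K

239.5 K


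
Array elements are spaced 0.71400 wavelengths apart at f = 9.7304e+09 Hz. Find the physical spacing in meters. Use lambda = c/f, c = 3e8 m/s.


lambda = c / f = 3.0000e+08 / 9.7304e+09 = 0.03083121 m
d = 0.71400 * 0.03083121 = 0.02201 m

0.02201 m


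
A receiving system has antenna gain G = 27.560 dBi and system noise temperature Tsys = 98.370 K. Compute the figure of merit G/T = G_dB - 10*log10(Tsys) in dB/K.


G/T = 27.560 - 10*log10(98.370) = 27.560 - 19.92863 = 7.631 dB/K

7.631 dB/K


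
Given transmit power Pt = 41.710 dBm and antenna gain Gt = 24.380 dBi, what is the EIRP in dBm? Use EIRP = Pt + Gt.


EIRP = Pt + Gt = 41.710 + 24.380 = 66.09 dBm

66.09 dBm


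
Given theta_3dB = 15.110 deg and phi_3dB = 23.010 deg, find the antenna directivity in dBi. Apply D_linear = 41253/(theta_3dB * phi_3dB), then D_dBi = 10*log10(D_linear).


D_linear = 41253 / (15.110 * 23.010) = 118.6518
D_dBi = 10 * log10(118.6518) = 20.74 dBi

20.74 dBi


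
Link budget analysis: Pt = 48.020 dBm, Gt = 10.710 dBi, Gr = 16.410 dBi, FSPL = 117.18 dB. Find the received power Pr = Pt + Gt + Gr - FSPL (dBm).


Pr = 48.020 + 10.710 + 16.410 - 117.18 = -42.04 dBm

-42.04 dBm


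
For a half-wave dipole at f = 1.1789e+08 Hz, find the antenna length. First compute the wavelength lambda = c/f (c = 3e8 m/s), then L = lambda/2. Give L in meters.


lambda = c / f = 3.0000e+08 / 1.1789e+08 = 2.544745 m
L = lambda / 2 = 2.544745 / 2 = 1.272 m

1.272 m


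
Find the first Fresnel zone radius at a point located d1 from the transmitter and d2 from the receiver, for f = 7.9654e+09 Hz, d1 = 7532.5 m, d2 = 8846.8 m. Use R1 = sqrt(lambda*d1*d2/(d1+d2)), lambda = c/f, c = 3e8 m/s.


lambda = c / f = 3.0000e+08 / 7.9654e+09 = 0.03766289 m
R1 = sqrt(0.03766289 * 7532.5 * 8846.8 / (7532.5 + 8846.8)) = 12.38 m

12.38 m


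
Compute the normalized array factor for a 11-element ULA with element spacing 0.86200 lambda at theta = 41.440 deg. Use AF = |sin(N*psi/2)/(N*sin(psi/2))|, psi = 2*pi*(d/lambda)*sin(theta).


psi = 2*pi*0.86200*sin(41.440 deg) = 3.584570 rad
AF = |sin(11*3.584570/2) / (11*sin(3.584570/2))| = 0.07096

0.07096


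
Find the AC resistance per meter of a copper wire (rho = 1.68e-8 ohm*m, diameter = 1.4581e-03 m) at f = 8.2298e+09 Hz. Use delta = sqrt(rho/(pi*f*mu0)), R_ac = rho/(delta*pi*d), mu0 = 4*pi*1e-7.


delta = sqrt(1.68e-8 / (pi * 8.2298e+09 * 4*pi*1e-7)) = 7.190848e-07 m
R_ac = 1.68e-8 / (7.190848e-07 * pi * 1.4581e-03) = 5.100 ohm/m

5.100 ohm/m


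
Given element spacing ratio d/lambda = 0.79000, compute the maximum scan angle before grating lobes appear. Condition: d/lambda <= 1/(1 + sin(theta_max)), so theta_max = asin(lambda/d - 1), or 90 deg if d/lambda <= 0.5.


lambda/d - 1 = 1/0.79000 - 1 = 0.2658228
theta_max = asin(0.2658228) = 15.42 deg

15.42 deg


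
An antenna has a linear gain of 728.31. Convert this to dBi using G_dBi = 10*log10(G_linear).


G_dBi = 10 * log10(728.31) = 28.62 dBi

28.62 dBi


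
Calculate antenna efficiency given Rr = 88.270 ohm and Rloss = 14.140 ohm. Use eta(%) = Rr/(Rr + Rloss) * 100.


eta = 88.270 / (88.270 + 14.140) * 100 = 86.19%

86.19%


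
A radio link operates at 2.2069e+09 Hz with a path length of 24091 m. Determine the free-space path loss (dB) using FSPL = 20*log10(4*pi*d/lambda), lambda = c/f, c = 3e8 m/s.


lambda = c / f = 3.0000e+08 / 2.2069e+09 = 0.1359373 m
FSPL = 20 * log10(4*pi*24091/0.1359373) = 127.0 dB

127.0 dB


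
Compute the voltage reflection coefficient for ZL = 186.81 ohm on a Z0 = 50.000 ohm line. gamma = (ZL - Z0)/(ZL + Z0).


gamma = (186.81 - 50.000) / (186.81 + 50.000) = 0.5777

0.5777


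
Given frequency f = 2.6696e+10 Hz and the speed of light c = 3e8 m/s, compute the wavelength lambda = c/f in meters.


lambda = c / f = 3.0000e+08 / 2.6696e+10 = 0.01124 m

0.01124 m


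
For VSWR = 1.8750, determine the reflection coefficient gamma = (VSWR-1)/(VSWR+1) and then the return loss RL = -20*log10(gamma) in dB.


gamma = (1.8750 - 1) / (1.8750 + 1) = 0.3043478
RL = -20 * log10(0.3043478) = 10.33 dB

10.33 dB


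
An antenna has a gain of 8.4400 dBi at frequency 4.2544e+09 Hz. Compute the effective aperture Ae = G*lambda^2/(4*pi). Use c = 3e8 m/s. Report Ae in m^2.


lambda = c / f = 3.0000e+08 / 4.2544e+09 = 0.07051523 m
G_linear = 10^(8.4400/10) = 6.982324
Ae = G_linear * lambda^2 / (4*pi) = 6.982324 * 0.07051523^2 / (4*pi) = 2.763e-03 m^2

2.763e-03 m^2


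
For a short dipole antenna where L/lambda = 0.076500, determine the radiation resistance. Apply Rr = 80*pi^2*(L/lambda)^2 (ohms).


Rr = 80 * pi^2 * (0.076500)^2 = 80 * 9.869604 * 5.852250e-03 = 4.621 ohm

4.621 ohm


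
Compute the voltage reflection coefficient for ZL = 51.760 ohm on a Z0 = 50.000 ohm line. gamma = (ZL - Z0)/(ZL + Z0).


gamma = (51.760 - 50.000) / (51.760 + 50.000) = 0.01730

0.01730


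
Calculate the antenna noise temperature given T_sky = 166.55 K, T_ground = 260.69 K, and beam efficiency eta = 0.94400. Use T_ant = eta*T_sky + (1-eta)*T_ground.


T_ant = 0.94400 * 166.55 + (1 - 0.94400) * 260.69 = 171.8 K

171.8 K


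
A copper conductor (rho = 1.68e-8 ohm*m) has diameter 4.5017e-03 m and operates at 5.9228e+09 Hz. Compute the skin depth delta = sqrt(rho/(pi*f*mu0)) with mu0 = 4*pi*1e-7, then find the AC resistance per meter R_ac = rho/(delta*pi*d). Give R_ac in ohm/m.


delta = sqrt(1.68e-8 / (pi * 5.9228e+09 * 4*pi*1e-7)) = 8.476396e-07 m
R_ac = 1.68e-8 / (8.476396e-07 * pi * 4.5017e-03) = 1.401 ohm/m

1.401 ohm/m


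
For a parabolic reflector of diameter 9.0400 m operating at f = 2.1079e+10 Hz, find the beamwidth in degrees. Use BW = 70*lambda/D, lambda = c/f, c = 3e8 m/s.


lambda = c / f = 3.0000e+08 / 2.1079e+10 = 0.01423217 m
BW = 70 * 0.01423217 / 9.0400 = 0.1102 deg

0.1102 deg


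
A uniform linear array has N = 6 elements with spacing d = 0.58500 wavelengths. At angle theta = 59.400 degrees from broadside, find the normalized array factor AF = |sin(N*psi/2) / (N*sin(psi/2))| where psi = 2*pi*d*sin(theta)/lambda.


psi = 2*pi*0.58500*sin(59.400 deg) = 3.163798 rad
AF = |sin(6*3.163798/2) / (6*sin(3.163798/2))| = 0.01110

0.01110


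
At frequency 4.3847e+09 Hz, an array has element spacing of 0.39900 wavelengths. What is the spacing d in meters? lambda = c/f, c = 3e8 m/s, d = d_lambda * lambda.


lambda = c / f = 3.0000e+08 / 4.3847e+09 = 0.06841973 m
d = 0.39900 * 0.06841973 = 0.02730 m

0.02730 m


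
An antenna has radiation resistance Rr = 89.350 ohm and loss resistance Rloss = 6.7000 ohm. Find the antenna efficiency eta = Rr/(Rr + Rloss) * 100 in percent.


eta = 89.350 / (89.350 + 6.7000) * 100 = 93.02%

93.02%


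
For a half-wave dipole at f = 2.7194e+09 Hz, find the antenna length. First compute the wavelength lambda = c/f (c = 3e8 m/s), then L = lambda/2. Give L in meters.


lambda = c / f = 3.0000e+08 / 2.7194e+09 = 0.1103185 m
L = lambda / 2 = 0.1103185 / 2 = 0.05516 m

0.05516 m


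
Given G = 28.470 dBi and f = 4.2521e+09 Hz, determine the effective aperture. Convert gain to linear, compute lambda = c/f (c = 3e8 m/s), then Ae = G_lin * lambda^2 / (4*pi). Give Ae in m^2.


lambda = c / f = 3.0000e+08 / 4.2521e+09 = 0.07055337 m
G_linear = 10^(28.470/10) = 703.0723
Ae = G_linear * lambda^2 / (4*pi) = 703.0723 * 0.07055337^2 / (4*pi) = 0.2785 m^2

0.2785 m^2


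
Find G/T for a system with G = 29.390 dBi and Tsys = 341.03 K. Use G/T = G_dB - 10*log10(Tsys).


G/T = 29.390 - 10*log10(341.03) = 29.390 - 25.32793 = 4.062 dB/K

4.062 dB/K


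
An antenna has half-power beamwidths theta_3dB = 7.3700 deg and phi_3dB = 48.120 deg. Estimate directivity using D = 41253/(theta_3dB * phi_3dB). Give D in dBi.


D_linear = 41253 / (7.3700 * 48.120) = 116.3222
D_dBi = 10 * log10(116.3222) = 20.66 dBi

20.66 dBi


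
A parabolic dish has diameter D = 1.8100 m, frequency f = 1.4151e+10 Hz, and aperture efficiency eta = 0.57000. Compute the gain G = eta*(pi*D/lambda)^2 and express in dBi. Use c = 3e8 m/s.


lambda = c / f = 3.0000e+08 / 1.4151e+10 = 0.02119992 m
G_linear = 0.57000 * (pi * 1.8100 / 0.02119992)^2 = 41007.50
G_dBi = 10 * log10(41007.50) = 46.13 dBi

46.13 dBi


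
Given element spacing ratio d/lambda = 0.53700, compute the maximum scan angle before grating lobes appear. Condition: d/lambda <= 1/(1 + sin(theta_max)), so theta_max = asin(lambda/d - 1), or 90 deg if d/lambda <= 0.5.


lambda/d - 1 = 1/0.53700 - 1 = 0.8621974
theta_max = asin(0.8621974) = 59.56 deg

59.56 deg


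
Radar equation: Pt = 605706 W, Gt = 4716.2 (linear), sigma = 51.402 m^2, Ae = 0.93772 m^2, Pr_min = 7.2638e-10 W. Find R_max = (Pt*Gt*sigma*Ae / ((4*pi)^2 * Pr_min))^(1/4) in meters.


R^4 = 605706*4716.2*51.402*0.93772 / ((4*pi)^2 * 7.2638e-10) = 1.200394e+18
R_max = 1.200394e+18^0.25 = 33100 m

33100 m


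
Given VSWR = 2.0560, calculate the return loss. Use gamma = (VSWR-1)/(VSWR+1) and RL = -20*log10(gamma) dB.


gamma = (2.0560 - 1) / (2.0560 + 1) = 0.3455497
RL = -20 * log10(0.3455497) = 9.230 dB

9.230 dB


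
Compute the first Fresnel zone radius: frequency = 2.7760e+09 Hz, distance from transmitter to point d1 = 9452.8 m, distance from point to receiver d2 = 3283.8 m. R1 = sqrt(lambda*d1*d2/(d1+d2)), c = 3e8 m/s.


lambda = c / f = 3.0000e+08 / 2.7760e+09 = 0.1080692 m
R1 = sqrt(0.1080692 * 9452.8 * 3283.8 / (9452.8 + 3283.8)) = 16.23 m

16.23 m


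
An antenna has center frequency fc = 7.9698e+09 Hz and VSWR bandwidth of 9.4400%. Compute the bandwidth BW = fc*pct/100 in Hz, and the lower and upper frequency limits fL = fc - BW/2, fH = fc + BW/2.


BW = 7.9698e+09 * 9.4400/100 = 7.523491e+08 Hz
fL = 7.9698e+09 - 7.523491e+08/2 = 7.594e+09 Hz
fH = 7.9698e+09 + 7.523491e+08/2 = 8.346e+09 Hz

BW=7.523e+08 Hz, fL=7.594e+09 Hz, fH=8.346e+09 Hz


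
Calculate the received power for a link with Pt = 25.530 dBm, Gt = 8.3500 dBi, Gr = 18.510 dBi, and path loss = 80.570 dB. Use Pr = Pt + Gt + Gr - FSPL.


Pr = 25.530 + 8.3500 + 18.510 - 80.570 = -28.18 dBm

-28.18 dBm


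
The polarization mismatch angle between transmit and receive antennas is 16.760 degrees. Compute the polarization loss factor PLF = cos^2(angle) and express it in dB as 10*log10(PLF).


PLF_linear = cos^2(16.760 deg) = 0.9168466
PLF_dB = 10 * log10(0.9168466) = -0.3770 dB

-0.3770 dB


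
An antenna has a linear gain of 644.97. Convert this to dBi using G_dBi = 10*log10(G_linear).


G_dBi = 10 * log10(644.97) = 28.10 dBi

28.10 dBi


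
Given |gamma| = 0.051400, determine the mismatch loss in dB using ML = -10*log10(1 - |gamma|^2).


ML = -10 * log10(1 - 0.051400^2) = -10 * log10(0.99735804) = 0.01149 dB

0.01149 dB


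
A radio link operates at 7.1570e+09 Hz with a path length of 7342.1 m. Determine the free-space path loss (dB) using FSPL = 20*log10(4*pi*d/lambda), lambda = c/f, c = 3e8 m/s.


lambda = c / f = 3.0000e+08 / 7.1570e+09 = 0.04191700 m
FSPL = 20 * log10(4*pi*7342.1/0.04191700) = 126.9 dB

126.9 dB


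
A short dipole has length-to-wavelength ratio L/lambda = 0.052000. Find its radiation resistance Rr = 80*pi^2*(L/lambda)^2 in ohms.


Rr = 80 * pi^2 * (0.052000)^2 = 80 * 9.869604 * 2.704000e-03 = 2.135 ohm

2.135 ohm


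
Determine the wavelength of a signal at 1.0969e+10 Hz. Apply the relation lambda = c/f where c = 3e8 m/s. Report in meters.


lambda = c / f = 3.0000e+08 / 1.0969e+10 = 0.02735 m

0.02735 m


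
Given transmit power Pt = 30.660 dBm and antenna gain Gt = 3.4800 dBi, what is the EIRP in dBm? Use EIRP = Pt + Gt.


EIRP = Pt + Gt = 30.660 + 3.4800 = 34.14 dBm

34.14 dBm


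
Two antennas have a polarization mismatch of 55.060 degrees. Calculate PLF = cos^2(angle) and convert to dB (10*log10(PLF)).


PLF_linear = cos^2(55.060 deg) = 0.3280063
PLF_dB = 10 * log10(0.3280063) = -4.841 dB

-4.841 dB


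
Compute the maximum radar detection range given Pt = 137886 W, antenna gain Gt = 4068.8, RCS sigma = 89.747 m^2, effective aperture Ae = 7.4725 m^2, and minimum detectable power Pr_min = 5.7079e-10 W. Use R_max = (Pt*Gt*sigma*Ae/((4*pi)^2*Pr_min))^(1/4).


R^4 = 137886*4068.8*89.747*7.4725 / ((4*pi)^2 * 5.7079e-10) = 4.174229e+18
R_max = 4.174229e+18^0.25 = 45201 m

45201 m


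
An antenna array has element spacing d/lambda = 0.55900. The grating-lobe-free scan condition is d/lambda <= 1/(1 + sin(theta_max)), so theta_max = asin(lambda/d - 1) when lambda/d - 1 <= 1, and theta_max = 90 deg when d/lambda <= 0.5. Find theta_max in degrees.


lambda/d - 1 = 1/0.55900 - 1 = 0.7889088
theta_max = asin(0.7889088) = 52.08 deg

52.08 deg


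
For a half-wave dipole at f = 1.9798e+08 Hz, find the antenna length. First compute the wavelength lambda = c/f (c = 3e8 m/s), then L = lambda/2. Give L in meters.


lambda = c / f = 3.0000e+08 / 1.9798e+08 = 1.515305 m
L = lambda / 2 = 1.515305 / 2 = 0.7577 m

0.7577 m


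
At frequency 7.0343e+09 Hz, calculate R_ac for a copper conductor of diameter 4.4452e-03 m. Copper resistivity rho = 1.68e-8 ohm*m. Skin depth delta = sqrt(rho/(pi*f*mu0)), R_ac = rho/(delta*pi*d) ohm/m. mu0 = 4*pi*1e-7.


delta = sqrt(1.68e-8 / (pi * 7.0343e+09 * 4*pi*1e-7)) = 7.777935e-07 m
R_ac = 1.68e-8 / (7.777935e-07 * pi * 4.4452e-03) = 1.547 ohm/m

1.547 ohm/m


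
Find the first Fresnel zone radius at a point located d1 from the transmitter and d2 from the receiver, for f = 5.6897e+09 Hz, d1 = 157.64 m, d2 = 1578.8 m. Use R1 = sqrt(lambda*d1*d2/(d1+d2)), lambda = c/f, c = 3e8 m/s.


lambda = c / f = 3.0000e+08 / 5.6897e+09 = 0.05272686 m
R1 = sqrt(0.05272686 * 157.64 * 1578.8 / (157.64 + 1578.8)) = 2.749 m

2.749 m


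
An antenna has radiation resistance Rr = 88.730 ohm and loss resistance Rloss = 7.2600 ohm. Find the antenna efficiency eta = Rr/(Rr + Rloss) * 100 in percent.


eta = 88.730 / (88.730 + 7.2600) * 100 = 92.44%

92.44%


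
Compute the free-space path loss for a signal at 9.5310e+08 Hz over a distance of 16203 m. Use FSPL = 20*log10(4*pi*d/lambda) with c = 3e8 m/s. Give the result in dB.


lambda = c / f = 3.0000e+08 / 9.5310e+08 = 0.3147624 m
FSPL = 20 * log10(4*pi*16203/0.3147624) = 116.2 dB

116.2 dB


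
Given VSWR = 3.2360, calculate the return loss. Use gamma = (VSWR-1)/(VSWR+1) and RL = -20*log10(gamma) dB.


gamma = (3.2360 - 1) / (3.2360 + 1) = 0.5278565
RL = -20 * log10(0.5278565) = 5.550 dB

5.550 dB


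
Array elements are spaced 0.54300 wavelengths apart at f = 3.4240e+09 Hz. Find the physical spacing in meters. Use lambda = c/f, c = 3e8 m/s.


lambda = c / f = 3.0000e+08 / 3.4240e+09 = 0.08761682 m
d = 0.54300 * 0.08761682 = 0.04758 m

0.04758 m


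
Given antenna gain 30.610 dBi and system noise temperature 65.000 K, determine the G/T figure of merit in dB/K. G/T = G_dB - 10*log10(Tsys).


G/T = 30.610 - 10*log10(65.000) = 30.610 - 18.12913 = 12.48 dB/K

12.48 dB/K


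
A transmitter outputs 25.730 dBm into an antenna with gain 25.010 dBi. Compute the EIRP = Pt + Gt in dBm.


EIRP = Pt + Gt = 25.730 + 25.010 = 50.74 dBm

50.74 dBm


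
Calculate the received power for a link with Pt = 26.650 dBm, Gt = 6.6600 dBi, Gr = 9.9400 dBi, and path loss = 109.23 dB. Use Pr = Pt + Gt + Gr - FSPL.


Pr = 26.650 + 6.6600 + 9.9400 - 109.23 = -65.98 dBm

-65.98 dBm


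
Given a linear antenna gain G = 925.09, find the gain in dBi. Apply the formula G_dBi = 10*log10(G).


G_dBi = 10 * log10(925.09) = 29.66 dBi

29.66 dBi


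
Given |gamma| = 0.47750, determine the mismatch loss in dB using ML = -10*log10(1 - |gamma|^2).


ML = -10 * log10(1 - 0.47750^2) = -10 * log10(0.77199375) = 1.124 dB

1.124 dB


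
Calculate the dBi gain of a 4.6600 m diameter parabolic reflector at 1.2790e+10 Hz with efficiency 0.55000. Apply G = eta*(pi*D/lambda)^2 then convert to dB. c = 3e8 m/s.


lambda = c / f = 3.0000e+08 / 1.2790e+10 = 0.02345582 m
G_linear = 0.55000 * (pi * 4.6600 / 0.02345582)^2 = 214256.0
G_dBi = 10 * log10(214256.0) = 53.31 dBi

53.31 dBi


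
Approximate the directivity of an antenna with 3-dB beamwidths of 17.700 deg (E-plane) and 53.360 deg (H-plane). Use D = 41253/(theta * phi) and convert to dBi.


D_linear = 41253 / (17.700 * 53.360) = 43.67837
D_dBi = 10 * log10(43.67837) = 16.40 dBi

16.40 dBi


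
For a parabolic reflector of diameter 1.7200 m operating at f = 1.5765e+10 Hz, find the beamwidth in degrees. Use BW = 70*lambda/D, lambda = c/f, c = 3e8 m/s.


lambda = c / f = 3.0000e+08 / 1.5765e+10 = 0.01902950 m
BW = 70 * 0.01902950 / 1.7200 = 0.7745 deg

0.7745 deg


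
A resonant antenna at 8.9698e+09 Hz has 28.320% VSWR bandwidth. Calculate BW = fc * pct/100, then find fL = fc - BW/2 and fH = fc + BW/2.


BW = 8.9698e+09 * 28.320/100 = 2.540247e+09 Hz
fL = 8.9698e+09 - 2.540247e+09/2 = 7.700e+09 Hz
fH = 8.9698e+09 + 2.540247e+09/2 = 1.024e+10 Hz

BW=2.540e+09 Hz, fL=7.700e+09 Hz, fH=1.024e+10 Hz


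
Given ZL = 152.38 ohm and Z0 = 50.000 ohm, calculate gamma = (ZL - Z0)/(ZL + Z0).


gamma = (152.38 - 50.000) / (152.38 + 50.000) = 0.5059

0.5059


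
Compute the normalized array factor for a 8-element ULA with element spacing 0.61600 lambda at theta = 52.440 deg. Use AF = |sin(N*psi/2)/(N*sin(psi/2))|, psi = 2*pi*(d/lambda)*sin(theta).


psi = 2*pi*0.61600*sin(52.440 deg) = 3.068159 rad
AF = |sin(8*3.068159/2) / (8*sin(3.068159/2))| = 0.03622

0.03622


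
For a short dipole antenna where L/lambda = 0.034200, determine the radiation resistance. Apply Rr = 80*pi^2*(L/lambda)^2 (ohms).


Rr = 80 * pi^2 * (0.034200)^2 = 80 * 9.869604 * 1.169640e-03 = 0.9235 ohm

0.9235 ohm


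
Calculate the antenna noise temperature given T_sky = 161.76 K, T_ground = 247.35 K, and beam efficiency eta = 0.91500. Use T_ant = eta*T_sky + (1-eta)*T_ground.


T_ant = 0.91500 * 161.76 + (1 - 0.91500) * 247.35 = 169.0 K

169.0 K


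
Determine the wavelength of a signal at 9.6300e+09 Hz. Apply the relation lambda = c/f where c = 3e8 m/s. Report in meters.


lambda = c / f = 3.0000e+08 / 9.6300e+09 = 0.03115 m

0.03115 m


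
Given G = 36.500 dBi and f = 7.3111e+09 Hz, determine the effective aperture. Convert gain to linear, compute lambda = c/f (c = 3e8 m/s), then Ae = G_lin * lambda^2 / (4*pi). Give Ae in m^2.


lambda = c / f = 3.0000e+08 / 7.3111e+09 = 0.04103350 m
G_linear = 10^(36.500/10) = 4466.836
Ae = G_linear * lambda^2 / (4*pi) = 4466.836 * 0.04103350^2 / (4*pi) = 0.5985 m^2

0.5985 m^2


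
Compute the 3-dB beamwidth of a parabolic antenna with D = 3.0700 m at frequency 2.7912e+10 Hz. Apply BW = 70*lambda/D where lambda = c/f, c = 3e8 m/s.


lambda = c / f = 3.0000e+08 / 2.7912e+10 = 0.01074807 m
BW = 70 * 0.01074807 / 3.0700 = 0.2451 deg

0.2451 deg


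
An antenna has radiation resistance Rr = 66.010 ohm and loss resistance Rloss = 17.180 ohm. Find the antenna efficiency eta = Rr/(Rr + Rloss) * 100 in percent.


eta = 66.010 / (66.010 + 17.180) * 100 = 79.35%

79.35%


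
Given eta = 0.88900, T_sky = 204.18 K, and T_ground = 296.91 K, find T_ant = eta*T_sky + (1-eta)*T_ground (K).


T_ant = 0.88900 * 204.18 + (1 - 0.88900) * 296.91 = 214.5 K

214.5 K


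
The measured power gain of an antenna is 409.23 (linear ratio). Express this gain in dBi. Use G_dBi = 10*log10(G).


G_dBi = 10 * log10(409.23) = 26.12 dBi

26.12 dBi


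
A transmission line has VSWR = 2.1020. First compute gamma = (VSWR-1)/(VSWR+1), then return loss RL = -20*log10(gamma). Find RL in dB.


gamma = (2.1020 - 1) / (2.1020 + 1) = 0.3552547
RL = -20 * log10(0.3552547) = 8.989 dB

8.989 dB


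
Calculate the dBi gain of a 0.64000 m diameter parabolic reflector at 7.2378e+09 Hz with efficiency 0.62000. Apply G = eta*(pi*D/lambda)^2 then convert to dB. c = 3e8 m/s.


lambda = c / f = 3.0000e+08 / 7.2378e+09 = 0.04144906 m
G_linear = 0.62000 * (pi * 0.64000 / 0.04144906)^2 = 1458.888
G_dBi = 10 * log10(1458.888) = 31.64 dBi

31.64 dBi


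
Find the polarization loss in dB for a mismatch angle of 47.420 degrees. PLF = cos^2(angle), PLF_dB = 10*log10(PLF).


PLF_linear = cos^2(47.420 deg) = 0.4578132
PLF_dB = 10 * log10(0.4578132) = -3.393 dB

-3.393 dB


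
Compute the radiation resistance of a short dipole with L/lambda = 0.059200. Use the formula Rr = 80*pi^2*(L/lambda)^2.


Rr = 80 * pi^2 * (0.059200)^2 = 80 * 9.869604 * 3.504640e-03 = 2.767 ohm

2.767 ohm


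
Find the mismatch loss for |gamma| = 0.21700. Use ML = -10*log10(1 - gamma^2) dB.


ML = -10 * log10(1 - 0.21700^2) = -10 * log10(0.952911) = 0.2095 dB

0.2095 dB


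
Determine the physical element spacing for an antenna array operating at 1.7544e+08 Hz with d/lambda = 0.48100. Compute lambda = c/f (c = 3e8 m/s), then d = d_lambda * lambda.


lambda = c / f = 3.0000e+08 / 1.7544e+08 = 1.709986 m
d = 0.48100 * 1.709986 = 0.8225 m

0.8225 m


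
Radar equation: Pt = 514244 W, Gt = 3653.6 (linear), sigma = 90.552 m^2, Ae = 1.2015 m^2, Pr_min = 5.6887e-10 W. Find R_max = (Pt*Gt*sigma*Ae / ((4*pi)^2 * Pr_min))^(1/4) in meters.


R^4 = 514244*3653.6*90.552*1.2015 / ((4*pi)^2 * 5.6887e-10) = 2.275513e+18
R_max = 2.275513e+18^0.25 = 38839 m

38839 m


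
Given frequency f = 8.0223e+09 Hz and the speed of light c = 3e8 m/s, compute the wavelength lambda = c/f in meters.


lambda = c / f = 3.0000e+08 / 8.0223e+09 = 0.03740 m

0.03740 m


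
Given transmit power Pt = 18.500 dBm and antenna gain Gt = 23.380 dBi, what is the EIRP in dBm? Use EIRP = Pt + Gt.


EIRP = Pt + Gt = 18.500 + 23.380 = 41.88 dBm

41.88 dBm


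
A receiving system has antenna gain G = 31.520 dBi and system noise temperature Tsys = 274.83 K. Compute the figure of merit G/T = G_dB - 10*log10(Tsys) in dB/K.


G/T = 31.520 - 10*log10(274.83) = 31.520 - 24.39064 = 7.129 dB/K

7.129 dB/K


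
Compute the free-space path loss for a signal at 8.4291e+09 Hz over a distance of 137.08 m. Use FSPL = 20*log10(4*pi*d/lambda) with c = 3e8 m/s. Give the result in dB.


lambda = c / f = 3.0000e+08 / 8.4291e+09 = 0.03559099 m
FSPL = 20 * log10(4*pi*137.08/0.03559099) = 93.70 dB

93.70 dB


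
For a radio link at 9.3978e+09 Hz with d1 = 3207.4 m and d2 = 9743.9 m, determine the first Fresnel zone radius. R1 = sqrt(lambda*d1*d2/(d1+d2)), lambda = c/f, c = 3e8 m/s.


lambda = c / f = 3.0000e+08 / 9.3978e+09 = 0.03192236 m
R1 = sqrt(0.03192236 * 3207.4 * 9743.9 / (3207.4 + 9743.9)) = 8.777 m

8.777 m


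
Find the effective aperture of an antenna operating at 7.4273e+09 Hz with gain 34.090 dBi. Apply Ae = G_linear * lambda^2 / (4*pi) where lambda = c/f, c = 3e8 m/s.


lambda = c / f = 3.0000e+08 / 7.4273e+09 = 0.04039153 m
G_linear = 10^(34.090/10) = 2564.484
Ae = G_linear * lambda^2 / (4*pi) = 2564.484 * 0.04039153^2 / (4*pi) = 0.3329 m^2

0.3329 m^2


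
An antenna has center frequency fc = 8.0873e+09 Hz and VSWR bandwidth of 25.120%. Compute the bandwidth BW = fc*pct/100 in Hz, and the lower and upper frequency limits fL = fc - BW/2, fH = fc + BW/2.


BW = 8.0873e+09 * 25.120/100 = 2.031530e+09 Hz
fL = 8.0873e+09 - 2.031530e+09/2 = 7.072e+09 Hz
fH = 8.0873e+09 + 2.031530e+09/2 = 9.103e+09 Hz

BW=2.032e+09 Hz, fL=7.072e+09 Hz, fH=9.103e+09 Hz


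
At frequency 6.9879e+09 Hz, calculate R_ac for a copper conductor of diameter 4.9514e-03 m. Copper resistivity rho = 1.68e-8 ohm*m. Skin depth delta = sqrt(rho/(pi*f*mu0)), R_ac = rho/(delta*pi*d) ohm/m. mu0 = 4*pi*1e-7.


delta = sqrt(1.68e-8 / (pi * 6.9879e+09 * 4*pi*1e-7)) = 7.803716e-07 m
R_ac = 1.68e-8 / (7.803716e-07 * pi * 4.9514e-03) = 1.384 ohm/m

1.384 ohm/m


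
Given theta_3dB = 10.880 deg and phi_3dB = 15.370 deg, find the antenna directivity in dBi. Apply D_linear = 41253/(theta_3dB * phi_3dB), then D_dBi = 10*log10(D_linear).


D_linear = 41253 / (10.880 * 15.370) = 246.6907
D_dBi = 10 * log10(246.6907) = 23.92 dBi

23.92 dBi


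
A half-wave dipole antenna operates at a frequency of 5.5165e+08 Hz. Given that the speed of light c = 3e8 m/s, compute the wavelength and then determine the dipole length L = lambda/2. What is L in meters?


lambda = c / f = 3.0000e+08 / 5.5165e+08 = 0.5438231 m
L = lambda / 2 = 0.5438231 / 2 = 0.2719 m

0.2719 m


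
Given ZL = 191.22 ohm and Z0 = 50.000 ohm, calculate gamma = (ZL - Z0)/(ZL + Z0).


gamma = (191.22 - 50.000) / (191.22 + 50.000) = 0.5854

0.5854


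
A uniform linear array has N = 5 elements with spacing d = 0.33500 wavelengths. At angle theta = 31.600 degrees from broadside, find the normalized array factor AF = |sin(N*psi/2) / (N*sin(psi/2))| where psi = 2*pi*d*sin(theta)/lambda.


psi = 2*pi*0.33500*sin(31.600 deg) = 1.102921 rad
AF = |sin(5*1.102921/2) / (5*sin(1.102921/2))| = 0.1431

0.1431


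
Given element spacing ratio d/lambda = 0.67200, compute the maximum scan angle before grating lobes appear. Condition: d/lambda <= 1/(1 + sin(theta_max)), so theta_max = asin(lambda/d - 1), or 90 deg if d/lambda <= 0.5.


lambda/d - 1 = 1/0.67200 - 1 = 0.4880952
theta_max = asin(0.4880952) = 29.22 deg

29.22 deg


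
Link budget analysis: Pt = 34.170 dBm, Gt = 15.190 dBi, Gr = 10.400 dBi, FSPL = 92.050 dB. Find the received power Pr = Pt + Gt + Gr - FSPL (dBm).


Pr = 34.170 + 15.190 + 10.400 - 92.050 = -32.29 dBm

-32.29 dBm


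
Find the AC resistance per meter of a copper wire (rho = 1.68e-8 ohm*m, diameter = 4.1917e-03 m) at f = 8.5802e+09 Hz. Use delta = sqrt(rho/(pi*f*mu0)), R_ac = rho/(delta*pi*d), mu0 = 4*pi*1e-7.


delta = sqrt(1.68e-8 / (pi * 8.5802e+09 * 4*pi*1e-7)) = 7.042487e-07 m
R_ac = 1.68e-8 / (7.042487e-07 * pi * 4.1917e-03) = 1.812 ohm/m

1.812 ohm/m


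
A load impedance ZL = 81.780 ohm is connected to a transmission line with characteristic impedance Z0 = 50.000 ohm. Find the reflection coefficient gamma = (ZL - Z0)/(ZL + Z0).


gamma = (81.780 - 50.000) / (81.780 + 50.000) = 0.2412

0.2412


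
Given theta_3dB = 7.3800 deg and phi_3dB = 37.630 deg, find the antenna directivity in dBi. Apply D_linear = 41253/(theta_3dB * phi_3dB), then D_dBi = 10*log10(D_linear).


D_linear = 41253 / (7.3800 * 37.630) = 148.5474
D_dBi = 10 * log10(148.5474) = 21.72 dBi

21.72 dBi


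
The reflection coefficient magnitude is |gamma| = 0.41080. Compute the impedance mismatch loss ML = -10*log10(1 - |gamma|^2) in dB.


ML = -10 * log10(1 - 0.41080^2) = -10 * log10(0.83124336) = 0.8027 dB

0.8027 dB


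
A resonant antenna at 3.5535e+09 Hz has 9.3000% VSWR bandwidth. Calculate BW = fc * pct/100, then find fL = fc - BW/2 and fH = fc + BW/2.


BW = 3.5535e+09 * 9.3000/100 = 3.304755e+08 Hz
fL = 3.5535e+09 - 3.304755e+08/2 = 3.388e+09 Hz
fH = 3.5535e+09 + 3.304755e+08/2 = 3.719e+09 Hz

BW=3.305e+08 Hz, fL=3.388e+09 Hz, fH=3.719e+09 Hz


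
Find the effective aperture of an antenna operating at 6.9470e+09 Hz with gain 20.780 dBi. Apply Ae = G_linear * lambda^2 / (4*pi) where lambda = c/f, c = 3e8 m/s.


lambda = c / f = 3.0000e+08 / 6.9470e+09 = 0.04318411 m
G_linear = 10^(20.780/10) = 119.6741
Ae = G_linear * lambda^2 / (4*pi) = 119.6741 * 0.04318411^2 / (4*pi) = 0.01776 m^2

0.01776 m^2


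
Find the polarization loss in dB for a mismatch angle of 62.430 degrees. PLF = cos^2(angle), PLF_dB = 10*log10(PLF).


PLF_linear = cos^2(62.430 deg) = 0.2142134
PLF_dB = 10 * log10(0.2142134) = -6.692 dB

-6.692 dB


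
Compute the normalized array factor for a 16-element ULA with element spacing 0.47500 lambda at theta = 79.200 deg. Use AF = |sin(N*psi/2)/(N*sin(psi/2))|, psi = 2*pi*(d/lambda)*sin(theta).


psi = 2*pi*0.47500*sin(79.200 deg) = 2.931649 rad
AF = |sin(16*2.931649/2) / (16*sin(2.931649/2))| = 0.06247

0.06247


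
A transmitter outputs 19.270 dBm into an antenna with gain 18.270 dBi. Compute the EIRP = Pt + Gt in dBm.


EIRP = Pt + Gt = 19.270 + 18.270 = 37.54 dBm

37.54 dBm


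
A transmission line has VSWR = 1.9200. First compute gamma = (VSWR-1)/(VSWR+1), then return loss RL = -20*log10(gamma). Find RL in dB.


gamma = (1.9200 - 1) / (1.9200 + 1) = 0.3150685
RL = -20 * log10(0.3150685) = 10.03 dB

10.03 dB


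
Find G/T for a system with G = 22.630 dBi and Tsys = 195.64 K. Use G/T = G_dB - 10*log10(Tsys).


G/T = 22.630 - 10*log10(195.64) = 22.630 - 22.91458 = -0.2846 dB/K

-0.2846 dB/K


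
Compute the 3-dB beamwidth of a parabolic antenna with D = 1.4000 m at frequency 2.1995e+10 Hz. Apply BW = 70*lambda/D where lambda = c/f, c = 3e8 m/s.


lambda = c / f = 3.0000e+08 / 2.1995e+10 = 0.01363946 m
BW = 70 * 0.01363946 / 1.4000 = 0.6820 deg

0.6820 deg


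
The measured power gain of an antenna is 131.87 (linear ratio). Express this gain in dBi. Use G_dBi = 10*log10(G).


G_dBi = 10 * log10(131.87) = 21.20 dBi

21.20 dBi


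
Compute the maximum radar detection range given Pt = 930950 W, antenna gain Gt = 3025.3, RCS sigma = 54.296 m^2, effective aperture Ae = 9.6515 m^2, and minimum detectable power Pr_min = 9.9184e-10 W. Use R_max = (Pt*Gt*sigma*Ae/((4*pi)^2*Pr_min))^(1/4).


R^4 = 930950*3025.3*54.296*9.6515 / ((4*pi)^2 * 9.9184e-10) = 9.423150e+18
R_max = 9.423150e+18^0.25 = 55405 m

55405 m


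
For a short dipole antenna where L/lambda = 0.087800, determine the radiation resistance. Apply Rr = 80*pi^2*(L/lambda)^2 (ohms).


Rr = 80 * pi^2 * (0.087800)^2 = 80 * 9.869604 * 7.708840e-03 = 6.087 ohm

6.087 ohm


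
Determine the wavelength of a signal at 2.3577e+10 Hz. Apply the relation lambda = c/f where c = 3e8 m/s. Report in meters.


lambda = c / f = 3.0000e+08 / 2.3577e+10 = 0.01272 m

0.01272 m


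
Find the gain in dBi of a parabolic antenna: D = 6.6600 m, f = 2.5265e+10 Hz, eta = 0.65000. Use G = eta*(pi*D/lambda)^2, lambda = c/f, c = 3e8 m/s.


lambda = c / f = 3.0000e+08 / 2.5265e+10 = 0.01187413 m
G_linear = 0.65000 * (pi * 6.6600 / 0.01187413)^2 = 2.018171e+06
G_dBi = 10 * log10(2.018171e+06) = 63.05 dBi

63.05 dBi


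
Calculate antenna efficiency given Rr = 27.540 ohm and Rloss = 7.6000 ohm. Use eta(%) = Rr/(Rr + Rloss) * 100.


eta = 27.540 / (27.540 + 7.6000) * 100 = 78.37%

78.37%


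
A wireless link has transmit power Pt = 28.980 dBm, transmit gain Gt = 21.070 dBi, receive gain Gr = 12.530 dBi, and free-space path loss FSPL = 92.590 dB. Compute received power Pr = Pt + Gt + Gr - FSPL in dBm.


Pr = 28.980 + 21.070 + 12.530 - 92.590 = -30.01 dBm

-30.01 dBm


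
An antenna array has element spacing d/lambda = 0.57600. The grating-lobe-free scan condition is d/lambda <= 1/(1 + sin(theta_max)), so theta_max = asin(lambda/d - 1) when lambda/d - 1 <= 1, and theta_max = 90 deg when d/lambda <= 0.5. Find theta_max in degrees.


lambda/d - 1 = 1/0.57600 - 1 = 0.7361111
theta_max = asin(0.7361111) = 47.40 deg

47.40 deg


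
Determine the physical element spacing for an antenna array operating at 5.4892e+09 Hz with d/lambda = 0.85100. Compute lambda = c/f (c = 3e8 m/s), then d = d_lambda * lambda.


lambda = c / f = 3.0000e+08 / 5.4892e+09 = 0.05465277 m
d = 0.85100 * 0.05465277 = 0.04651 m

0.04651 m


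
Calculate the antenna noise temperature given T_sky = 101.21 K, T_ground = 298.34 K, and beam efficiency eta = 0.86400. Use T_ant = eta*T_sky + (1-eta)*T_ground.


T_ant = 0.86400 * 101.21 + (1 - 0.86400) * 298.34 = 128.0 K

128.0 K


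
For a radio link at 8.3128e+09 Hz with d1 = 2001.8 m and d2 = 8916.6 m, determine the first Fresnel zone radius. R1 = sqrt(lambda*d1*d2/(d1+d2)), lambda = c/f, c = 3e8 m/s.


lambda = c / f = 3.0000e+08 / 8.3128e+09 = 0.03608892 m
R1 = sqrt(0.03608892 * 2001.8 * 8916.6 / (2001.8 + 8916.6)) = 7.681 m

7.681 m


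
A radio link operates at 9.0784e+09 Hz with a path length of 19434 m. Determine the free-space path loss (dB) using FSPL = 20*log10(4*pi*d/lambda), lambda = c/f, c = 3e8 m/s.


lambda = c / f = 3.0000e+08 / 9.0784e+09 = 0.03304547 m
FSPL = 20 * log10(4*pi*19434/0.03304547) = 137.4 dB

137.4 dB


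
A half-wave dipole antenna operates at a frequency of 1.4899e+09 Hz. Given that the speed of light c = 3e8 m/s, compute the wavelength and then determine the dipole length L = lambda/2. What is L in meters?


lambda = c / f = 3.0000e+08 / 1.4899e+09 = 0.2013558 m
L = lambda / 2 = 0.2013558 / 2 = 0.1007 m

0.1007 m


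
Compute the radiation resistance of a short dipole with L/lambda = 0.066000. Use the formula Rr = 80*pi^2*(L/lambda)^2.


Rr = 80 * pi^2 * (0.066000)^2 = 80 * 9.869604 * 4.356000e-03 = 3.439 ohm

3.439 ohm


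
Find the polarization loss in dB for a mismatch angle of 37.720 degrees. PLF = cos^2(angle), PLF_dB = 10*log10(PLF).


PLF_linear = cos^2(37.720 deg) = 0.6256969
PLF_dB = 10 * log10(0.6256969) = -2.036 dB

-2.036 dB


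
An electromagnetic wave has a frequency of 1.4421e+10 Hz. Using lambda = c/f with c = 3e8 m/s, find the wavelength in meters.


lambda = c / f = 3.0000e+08 / 1.4421e+10 = 0.02080 m

0.02080 m


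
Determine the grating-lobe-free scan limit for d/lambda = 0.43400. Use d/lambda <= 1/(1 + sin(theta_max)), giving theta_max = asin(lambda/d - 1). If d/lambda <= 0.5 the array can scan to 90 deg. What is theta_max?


lambda/d - 1 = 1/0.43400 - 1 = 1.304147 >= 1
d/lambda <= 0.5, so the array can scan to endfire without grating lobes: theta_max = 90 deg

90 deg
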